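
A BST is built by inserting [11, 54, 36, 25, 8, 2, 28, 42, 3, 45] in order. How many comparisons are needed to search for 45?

Search path for 45: 11 -> 54 -> 36 -> 42 -> 45
Found: True
Comparisons: 5


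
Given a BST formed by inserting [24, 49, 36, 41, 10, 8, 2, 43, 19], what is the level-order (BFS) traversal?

Tree insertion order: [24, 49, 36, 41, 10, 8, 2, 43, 19]
Tree (level-order array): [24, 10, 49, 8, 19, 36, None, 2, None, None, None, None, 41, None, None, None, 43]
BFS from the root, enqueuing left then right child of each popped node:
  queue [24] -> pop 24, enqueue [10, 49], visited so far: [24]
  queue [10, 49] -> pop 10, enqueue [8, 19], visited so far: [24, 10]
  queue [49, 8, 19] -> pop 49, enqueue [36], visited so far: [24, 10, 49]
  queue [8, 19, 36] -> pop 8, enqueue [2], visited so far: [24, 10, 49, 8]
  queue [19, 36, 2] -> pop 19, enqueue [none], visited so far: [24, 10, 49, 8, 19]
  queue [36, 2] -> pop 36, enqueue [41], visited so far: [24, 10, 49, 8, 19, 36]
  queue [2, 41] -> pop 2, enqueue [none], visited so far: [24, 10, 49, 8, 19, 36, 2]
  queue [41] -> pop 41, enqueue [43], visited so far: [24, 10, 49, 8, 19, 36, 2, 41]
  queue [43] -> pop 43, enqueue [none], visited so far: [24, 10, 49, 8, 19, 36, 2, 41, 43]
Result: [24, 10, 49, 8, 19, 36, 2, 41, 43]


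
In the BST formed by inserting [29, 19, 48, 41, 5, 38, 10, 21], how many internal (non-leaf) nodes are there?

Tree built from: [29, 19, 48, 41, 5, 38, 10, 21]
Tree (level-order array): [29, 19, 48, 5, 21, 41, None, None, 10, None, None, 38]
Rule: An internal node has at least one child.
Per-node child counts:
  node 29: 2 child(ren)
  node 19: 2 child(ren)
  node 5: 1 child(ren)
  node 10: 0 child(ren)
  node 21: 0 child(ren)
  node 48: 1 child(ren)
  node 41: 1 child(ren)
  node 38: 0 child(ren)
Matching nodes: [29, 19, 5, 48, 41]
Count of internal (non-leaf) nodes: 5


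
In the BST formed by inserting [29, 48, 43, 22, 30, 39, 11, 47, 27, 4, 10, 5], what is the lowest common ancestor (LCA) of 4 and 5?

Tree insertion order: [29, 48, 43, 22, 30, 39, 11, 47, 27, 4, 10, 5]
Tree (level-order array): [29, 22, 48, 11, 27, 43, None, 4, None, None, None, 30, 47, None, 10, None, 39, None, None, 5]
In a BST, the LCA of p=4, q=5 is the first node v on the
root-to-leaf path with p <= v <= q (go left if both < v, right if both > v).
Walk from root:
  at 29: both 4 and 5 < 29, go left
  at 22: both 4 and 5 < 22, go left
  at 11: both 4 and 5 < 11, go left
  at 4: 4 <= 4 <= 5, this is the LCA
LCA = 4


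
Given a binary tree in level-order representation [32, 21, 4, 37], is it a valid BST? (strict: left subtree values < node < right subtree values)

Level-order array: [32, 21, 4, 37]
Validate using subtree bounds (lo, hi): at each node, require lo < value < hi,
then recurse left with hi=value and right with lo=value.
Preorder trace (stopping at first violation):
  at node 32 with bounds (-inf, +inf): OK
  at node 21 with bounds (-inf, 32): OK
  at node 37 with bounds (-inf, 21): VIOLATION
Node 37 violates its bound: not (-inf < 37 < 21).
Result: Not a valid BST


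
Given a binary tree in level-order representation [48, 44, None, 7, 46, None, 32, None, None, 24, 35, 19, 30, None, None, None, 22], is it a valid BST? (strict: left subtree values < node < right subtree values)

Level-order array: [48, 44, None, 7, 46, None, 32, None, None, 24, 35, 19, 30, None, None, None, 22]
Validate using subtree bounds (lo, hi): at each node, require lo < value < hi,
then recurse left with hi=value and right with lo=value.
Preorder trace (stopping at first violation):
  at node 48 with bounds (-inf, +inf): OK
  at node 44 with bounds (-inf, 48): OK
  at node 7 with bounds (-inf, 44): OK
  at node 32 with bounds (7, 44): OK
  at node 24 with bounds (7, 32): OK
  at node 19 with bounds (7, 24): OK
  at node 22 with bounds (19, 24): OK
  at node 30 with bounds (24, 32): OK
  at node 35 with bounds (32, 44): OK
  at node 46 with bounds (44, 48): OK
No violation found at any node.
Result: Valid BST


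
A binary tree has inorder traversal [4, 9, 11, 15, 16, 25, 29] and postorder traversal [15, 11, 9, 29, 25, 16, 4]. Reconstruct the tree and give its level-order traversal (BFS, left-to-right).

Inorder:   [4, 9, 11, 15, 16, 25, 29]
Postorder: [15, 11, 9, 29, 25, 16, 4]
Algorithm: postorder visits root last, so walk postorder right-to-left;
each value is the root of the current inorder slice — split it at that
value, recurse on the right subtree first, then the left.
Recursive splits:
  root=4; inorder splits into left=[], right=[9, 11, 15, 16, 25, 29]
  root=16; inorder splits into left=[9, 11, 15], right=[25, 29]
  root=25; inorder splits into left=[], right=[29]
  root=29; inorder splits into left=[], right=[]
  root=9; inorder splits into left=[], right=[11, 15]
  root=11; inorder splits into left=[], right=[15]
  root=15; inorder splits into left=[], right=[]
Reconstructed level-order: [4, 16, 9, 25, 11, 29, 15]


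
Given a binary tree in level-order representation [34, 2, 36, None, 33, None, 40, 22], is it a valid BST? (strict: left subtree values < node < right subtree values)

Level-order array: [34, 2, 36, None, 33, None, 40, 22]
Validate using subtree bounds (lo, hi): at each node, require lo < value < hi,
then recurse left with hi=value and right with lo=value.
Preorder trace (stopping at first violation):
  at node 34 with bounds (-inf, +inf): OK
  at node 2 with bounds (-inf, 34): OK
  at node 33 with bounds (2, 34): OK
  at node 22 with bounds (2, 33): OK
  at node 36 with bounds (34, +inf): OK
  at node 40 with bounds (36, +inf): OK
No violation found at any node.
Result: Valid BST


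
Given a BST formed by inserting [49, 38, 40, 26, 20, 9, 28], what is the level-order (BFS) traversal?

Tree insertion order: [49, 38, 40, 26, 20, 9, 28]
Tree (level-order array): [49, 38, None, 26, 40, 20, 28, None, None, 9]
BFS from the root, enqueuing left then right child of each popped node:
  queue [49] -> pop 49, enqueue [38], visited so far: [49]
  queue [38] -> pop 38, enqueue [26, 40], visited so far: [49, 38]
  queue [26, 40] -> pop 26, enqueue [20, 28], visited so far: [49, 38, 26]
  queue [40, 20, 28] -> pop 40, enqueue [none], visited so far: [49, 38, 26, 40]
  queue [20, 28] -> pop 20, enqueue [9], visited so far: [49, 38, 26, 40, 20]
  queue [28, 9] -> pop 28, enqueue [none], visited so far: [49, 38, 26, 40, 20, 28]
  queue [9] -> pop 9, enqueue [none], visited so far: [49, 38, 26, 40, 20, 28, 9]
Result: [49, 38, 26, 40, 20, 28, 9]


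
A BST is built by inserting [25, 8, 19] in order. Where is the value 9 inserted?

Starting tree (level order): [25, 8, None, None, 19]
Insertion path: 25 -> 8 -> 19
Result: insert 9 as left child of 19
Final tree (level order): [25, 8, None, None, 19, 9]


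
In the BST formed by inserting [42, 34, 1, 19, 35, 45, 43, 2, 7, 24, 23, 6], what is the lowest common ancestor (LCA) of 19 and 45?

Tree insertion order: [42, 34, 1, 19, 35, 45, 43, 2, 7, 24, 23, 6]
Tree (level-order array): [42, 34, 45, 1, 35, 43, None, None, 19, None, None, None, None, 2, 24, None, 7, 23, None, 6]
In a BST, the LCA of p=19, q=45 is the first node v on the
root-to-leaf path with p <= v <= q (go left if both < v, right if both > v).
Walk from root:
  at 42: 19 <= 42 <= 45, this is the LCA
LCA = 42


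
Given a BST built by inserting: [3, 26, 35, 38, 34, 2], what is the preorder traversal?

Tree insertion order: [3, 26, 35, 38, 34, 2]
Tree (level-order array): [3, 2, 26, None, None, None, 35, 34, 38]
Preorder traversal: [3, 2, 26, 35, 34, 38]


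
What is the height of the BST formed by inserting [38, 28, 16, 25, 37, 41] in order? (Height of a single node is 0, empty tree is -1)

Insertion order: [38, 28, 16, 25, 37, 41]
Tree (level-order array): [38, 28, 41, 16, 37, None, None, None, 25]
Compute height bottom-up (empty subtree = -1):
  height(25) = 1 + max(-1, -1) = 0
  height(16) = 1 + max(-1, 0) = 1
  height(37) = 1 + max(-1, -1) = 0
  height(28) = 1 + max(1, 0) = 2
  height(41) = 1 + max(-1, -1) = 0
  height(38) = 1 + max(2, 0) = 3
Height = 3


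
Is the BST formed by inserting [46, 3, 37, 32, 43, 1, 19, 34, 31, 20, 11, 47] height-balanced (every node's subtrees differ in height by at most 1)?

Tree (level-order array): [46, 3, 47, 1, 37, None, None, None, None, 32, 43, 19, 34, None, None, 11, 31, None, None, None, None, 20]
Definition: a tree is height-balanced if, at every node, |h(left) - h(right)| <= 1 (empty subtree has height -1).
Bottom-up per-node check:
  node 1: h_left=-1, h_right=-1, diff=0 [OK], height=0
  node 11: h_left=-1, h_right=-1, diff=0 [OK], height=0
  node 20: h_left=-1, h_right=-1, diff=0 [OK], height=0
  node 31: h_left=0, h_right=-1, diff=1 [OK], height=1
  node 19: h_left=0, h_right=1, diff=1 [OK], height=2
  node 34: h_left=-1, h_right=-1, diff=0 [OK], height=0
  node 32: h_left=2, h_right=0, diff=2 [FAIL (|2-0|=2 > 1)], height=3
  node 43: h_left=-1, h_right=-1, diff=0 [OK], height=0
  node 37: h_left=3, h_right=0, diff=3 [FAIL (|3-0|=3 > 1)], height=4
  node 3: h_left=0, h_right=4, diff=4 [FAIL (|0-4|=4 > 1)], height=5
  node 47: h_left=-1, h_right=-1, diff=0 [OK], height=0
  node 46: h_left=5, h_right=0, diff=5 [FAIL (|5-0|=5 > 1)], height=6
Node 32 violates the condition: |2 - 0| = 2 > 1.
Result: Not balanced


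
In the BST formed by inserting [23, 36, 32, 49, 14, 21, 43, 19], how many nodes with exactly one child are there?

Tree built from: [23, 36, 32, 49, 14, 21, 43, 19]
Tree (level-order array): [23, 14, 36, None, 21, 32, 49, 19, None, None, None, 43]
Rule: These are nodes with exactly 1 non-null child.
Per-node child counts:
  node 23: 2 child(ren)
  node 14: 1 child(ren)
  node 21: 1 child(ren)
  node 19: 0 child(ren)
  node 36: 2 child(ren)
  node 32: 0 child(ren)
  node 49: 1 child(ren)
  node 43: 0 child(ren)
Matching nodes: [14, 21, 49]
Count of nodes with exactly one child: 3


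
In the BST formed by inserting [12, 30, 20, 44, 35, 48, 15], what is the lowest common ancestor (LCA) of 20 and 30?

Tree insertion order: [12, 30, 20, 44, 35, 48, 15]
Tree (level-order array): [12, None, 30, 20, 44, 15, None, 35, 48]
In a BST, the LCA of p=20, q=30 is the first node v on the
root-to-leaf path with p <= v <= q (go left if both < v, right if both > v).
Walk from root:
  at 12: both 20 and 30 > 12, go right
  at 30: 20 <= 30 <= 30, this is the LCA
LCA = 30


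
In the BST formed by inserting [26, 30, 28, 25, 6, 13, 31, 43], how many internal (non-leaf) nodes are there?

Tree built from: [26, 30, 28, 25, 6, 13, 31, 43]
Tree (level-order array): [26, 25, 30, 6, None, 28, 31, None, 13, None, None, None, 43]
Rule: An internal node has at least one child.
Per-node child counts:
  node 26: 2 child(ren)
  node 25: 1 child(ren)
  node 6: 1 child(ren)
  node 13: 0 child(ren)
  node 30: 2 child(ren)
  node 28: 0 child(ren)
  node 31: 1 child(ren)
  node 43: 0 child(ren)
Matching nodes: [26, 25, 6, 30, 31]
Count of internal (non-leaf) nodes: 5


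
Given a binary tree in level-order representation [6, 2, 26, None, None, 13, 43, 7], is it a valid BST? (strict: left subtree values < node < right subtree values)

Level-order array: [6, 2, 26, None, None, 13, 43, 7]
Validate using subtree bounds (lo, hi): at each node, require lo < value < hi,
then recurse left with hi=value and right with lo=value.
Preorder trace (stopping at first violation):
  at node 6 with bounds (-inf, +inf): OK
  at node 2 with bounds (-inf, 6): OK
  at node 26 with bounds (6, +inf): OK
  at node 13 with bounds (6, 26): OK
  at node 7 with bounds (6, 13): OK
  at node 43 with bounds (26, +inf): OK
No violation found at any node.
Result: Valid BST


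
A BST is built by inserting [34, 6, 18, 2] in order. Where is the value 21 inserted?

Starting tree (level order): [34, 6, None, 2, 18]
Insertion path: 34 -> 6 -> 18
Result: insert 21 as right child of 18
Final tree (level order): [34, 6, None, 2, 18, None, None, None, 21]


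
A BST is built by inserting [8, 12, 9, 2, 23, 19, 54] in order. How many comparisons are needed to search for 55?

Search path for 55: 8 -> 12 -> 23 -> 54
Found: False
Comparisons: 4


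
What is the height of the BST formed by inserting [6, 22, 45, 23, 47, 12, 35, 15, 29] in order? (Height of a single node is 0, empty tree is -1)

Insertion order: [6, 22, 45, 23, 47, 12, 35, 15, 29]
Tree (level-order array): [6, None, 22, 12, 45, None, 15, 23, 47, None, None, None, 35, None, None, 29]
Compute height bottom-up (empty subtree = -1):
  height(15) = 1 + max(-1, -1) = 0
  height(12) = 1 + max(-1, 0) = 1
  height(29) = 1 + max(-1, -1) = 0
  height(35) = 1 + max(0, -1) = 1
  height(23) = 1 + max(-1, 1) = 2
  height(47) = 1 + max(-1, -1) = 0
  height(45) = 1 + max(2, 0) = 3
  height(22) = 1 + max(1, 3) = 4
  height(6) = 1 + max(-1, 4) = 5
Height = 5


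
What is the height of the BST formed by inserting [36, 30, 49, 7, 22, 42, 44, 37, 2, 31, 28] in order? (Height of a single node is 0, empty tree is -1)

Insertion order: [36, 30, 49, 7, 22, 42, 44, 37, 2, 31, 28]
Tree (level-order array): [36, 30, 49, 7, 31, 42, None, 2, 22, None, None, 37, 44, None, None, None, 28]
Compute height bottom-up (empty subtree = -1):
  height(2) = 1 + max(-1, -1) = 0
  height(28) = 1 + max(-1, -1) = 0
  height(22) = 1 + max(-1, 0) = 1
  height(7) = 1 + max(0, 1) = 2
  height(31) = 1 + max(-1, -1) = 0
  height(30) = 1 + max(2, 0) = 3
  height(37) = 1 + max(-1, -1) = 0
  height(44) = 1 + max(-1, -1) = 0
  height(42) = 1 + max(0, 0) = 1
  height(49) = 1 + max(1, -1) = 2
  height(36) = 1 + max(3, 2) = 4
Height = 4


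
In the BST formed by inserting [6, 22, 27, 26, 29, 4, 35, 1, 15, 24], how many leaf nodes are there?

Tree built from: [6, 22, 27, 26, 29, 4, 35, 1, 15, 24]
Tree (level-order array): [6, 4, 22, 1, None, 15, 27, None, None, None, None, 26, 29, 24, None, None, 35]
Rule: A leaf has 0 children.
Per-node child counts:
  node 6: 2 child(ren)
  node 4: 1 child(ren)
  node 1: 0 child(ren)
  node 22: 2 child(ren)
  node 15: 0 child(ren)
  node 27: 2 child(ren)
  node 26: 1 child(ren)
  node 24: 0 child(ren)
  node 29: 1 child(ren)
  node 35: 0 child(ren)
Matching nodes: [1, 15, 24, 35]
Count of leaf nodes: 4


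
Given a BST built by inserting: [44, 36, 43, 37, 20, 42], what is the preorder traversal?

Tree insertion order: [44, 36, 43, 37, 20, 42]
Tree (level-order array): [44, 36, None, 20, 43, None, None, 37, None, None, 42]
Preorder traversal: [44, 36, 20, 43, 37, 42]


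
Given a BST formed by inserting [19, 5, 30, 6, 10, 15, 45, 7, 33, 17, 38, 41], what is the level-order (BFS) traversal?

Tree insertion order: [19, 5, 30, 6, 10, 15, 45, 7, 33, 17, 38, 41]
Tree (level-order array): [19, 5, 30, None, 6, None, 45, None, 10, 33, None, 7, 15, None, 38, None, None, None, 17, None, 41]
BFS from the root, enqueuing left then right child of each popped node:
  queue [19] -> pop 19, enqueue [5, 30], visited so far: [19]
  queue [5, 30] -> pop 5, enqueue [6], visited so far: [19, 5]
  queue [30, 6] -> pop 30, enqueue [45], visited so far: [19, 5, 30]
  queue [6, 45] -> pop 6, enqueue [10], visited so far: [19, 5, 30, 6]
  queue [45, 10] -> pop 45, enqueue [33], visited so far: [19, 5, 30, 6, 45]
  queue [10, 33] -> pop 10, enqueue [7, 15], visited so far: [19, 5, 30, 6, 45, 10]
  queue [33, 7, 15] -> pop 33, enqueue [38], visited so far: [19, 5, 30, 6, 45, 10, 33]
  queue [7, 15, 38] -> pop 7, enqueue [none], visited so far: [19, 5, 30, 6, 45, 10, 33, 7]
  queue [15, 38] -> pop 15, enqueue [17], visited so far: [19, 5, 30, 6, 45, 10, 33, 7, 15]
  queue [38, 17] -> pop 38, enqueue [41], visited so far: [19, 5, 30, 6, 45, 10, 33, 7, 15, 38]
  queue [17, 41] -> pop 17, enqueue [none], visited so far: [19, 5, 30, 6, 45, 10, 33, 7, 15, 38, 17]
  queue [41] -> pop 41, enqueue [none], visited so far: [19, 5, 30, 6, 45, 10, 33, 7, 15, 38, 17, 41]
Result: [19, 5, 30, 6, 45, 10, 33, 7, 15, 38, 17, 41]


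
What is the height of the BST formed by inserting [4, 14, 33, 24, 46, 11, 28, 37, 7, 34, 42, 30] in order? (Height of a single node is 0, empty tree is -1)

Insertion order: [4, 14, 33, 24, 46, 11, 28, 37, 7, 34, 42, 30]
Tree (level-order array): [4, None, 14, 11, 33, 7, None, 24, 46, None, None, None, 28, 37, None, None, 30, 34, 42]
Compute height bottom-up (empty subtree = -1):
  height(7) = 1 + max(-1, -1) = 0
  height(11) = 1 + max(0, -1) = 1
  height(30) = 1 + max(-1, -1) = 0
  height(28) = 1 + max(-1, 0) = 1
  height(24) = 1 + max(-1, 1) = 2
  height(34) = 1 + max(-1, -1) = 0
  height(42) = 1 + max(-1, -1) = 0
  height(37) = 1 + max(0, 0) = 1
  height(46) = 1 + max(1, -1) = 2
  height(33) = 1 + max(2, 2) = 3
  height(14) = 1 + max(1, 3) = 4
  height(4) = 1 + max(-1, 4) = 5
Height = 5


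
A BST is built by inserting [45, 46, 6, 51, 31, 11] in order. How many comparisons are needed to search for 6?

Search path for 6: 45 -> 6
Found: True
Comparisons: 2


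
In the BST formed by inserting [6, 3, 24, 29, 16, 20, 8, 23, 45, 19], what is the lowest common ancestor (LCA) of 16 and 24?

Tree insertion order: [6, 3, 24, 29, 16, 20, 8, 23, 45, 19]
Tree (level-order array): [6, 3, 24, None, None, 16, 29, 8, 20, None, 45, None, None, 19, 23]
In a BST, the LCA of p=16, q=24 is the first node v on the
root-to-leaf path with p <= v <= q (go left if both < v, right if both > v).
Walk from root:
  at 6: both 16 and 24 > 6, go right
  at 24: 16 <= 24 <= 24, this is the LCA
LCA = 24


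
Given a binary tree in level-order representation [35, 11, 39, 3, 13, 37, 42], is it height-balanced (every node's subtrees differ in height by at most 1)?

Tree (level-order array): [35, 11, 39, 3, 13, 37, 42]
Definition: a tree is height-balanced if, at every node, |h(left) - h(right)| <= 1 (empty subtree has height -1).
Bottom-up per-node check:
  node 3: h_left=-1, h_right=-1, diff=0 [OK], height=0
  node 13: h_left=-1, h_right=-1, diff=0 [OK], height=0
  node 11: h_left=0, h_right=0, diff=0 [OK], height=1
  node 37: h_left=-1, h_right=-1, diff=0 [OK], height=0
  node 42: h_left=-1, h_right=-1, diff=0 [OK], height=0
  node 39: h_left=0, h_right=0, diff=0 [OK], height=1
  node 35: h_left=1, h_right=1, diff=0 [OK], height=2
All nodes satisfy the balance condition.
Result: Balanced


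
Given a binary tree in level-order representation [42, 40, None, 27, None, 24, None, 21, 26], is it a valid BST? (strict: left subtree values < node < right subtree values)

Level-order array: [42, 40, None, 27, None, 24, None, 21, 26]
Validate using subtree bounds (lo, hi): at each node, require lo < value < hi,
then recurse left with hi=value and right with lo=value.
Preorder trace (stopping at first violation):
  at node 42 with bounds (-inf, +inf): OK
  at node 40 with bounds (-inf, 42): OK
  at node 27 with bounds (-inf, 40): OK
  at node 24 with bounds (-inf, 27): OK
  at node 21 with bounds (-inf, 24): OK
  at node 26 with bounds (24, 27): OK
No violation found at any node.
Result: Valid BST


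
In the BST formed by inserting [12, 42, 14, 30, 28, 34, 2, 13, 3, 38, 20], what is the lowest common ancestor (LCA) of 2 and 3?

Tree insertion order: [12, 42, 14, 30, 28, 34, 2, 13, 3, 38, 20]
Tree (level-order array): [12, 2, 42, None, 3, 14, None, None, None, 13, 30, None, None, 28, 34, 20, None, None, 38]
In a BST, the LCA of p=2, q=3 is the first node v on the
root-to-leaf path with p <= v <= q (go left if both < v, right if both > v).
Walk from root:
  at 12: both 2 and 3 < 12, go left
  at 2: 2 <= 2 <= 3, this is the LCA
LCA = 2


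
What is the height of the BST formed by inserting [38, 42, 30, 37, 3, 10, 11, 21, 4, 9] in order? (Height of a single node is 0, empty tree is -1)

Insertion order: [38, 42, 30, 37, 3, 10, 11, 21, 4, 9]
Tree (level-order array): [38, 30, 42, 3, 37, None, None, None, 10, None, None, 4, 11, None, 9, None, 21]
Compute height bottom-up (empty subtree = -1):
  height(9) = 1 + max(-1, -1) = 0
  height(4) = 1 + max(-1, 0) = 1
  height(21) = 1 + max(-1, -1) = 0
  height(11) = 1 + max(-1, 0) = 1
  height(10) = 1 + max(1, 1) = 2
  height(3) = 1 + max(-1, 2) = 3
  height(37) = 1 + max(-1, -1) = 0
  height(30) = 1 + max(3, 0) = 4
  height(42) = 1 + max(-1, -1) = 0
  height(38) = 1 + max(4, 0) = 5
Height = 5


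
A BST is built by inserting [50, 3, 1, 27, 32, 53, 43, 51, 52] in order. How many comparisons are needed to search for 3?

Search path for 3: 50 -> 3
Found: True
Comparisons: 2


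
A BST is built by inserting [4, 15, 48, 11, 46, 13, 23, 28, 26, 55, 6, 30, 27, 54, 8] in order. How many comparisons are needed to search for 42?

Search path for 42: 4 -> 15 -> 48 -> 46 -> 23 -> 28 -> 30
Found: False
Comparisons: 7


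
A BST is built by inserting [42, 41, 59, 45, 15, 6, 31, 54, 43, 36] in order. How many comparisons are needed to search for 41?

Search path for 41: 42 -> 41
Found: True
Comparisons: 2


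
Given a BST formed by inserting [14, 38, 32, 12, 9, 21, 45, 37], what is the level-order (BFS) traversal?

Tree insertion order: [14, 38, 32, 12, 9, 21, 45, 37]
Tree (level-order array): [14, 12, 38, 9, None, 32, 45, None, None, 21, 37]
BFS from the root, enqueuing left then right child of each popped node:
  queue [14] -> pop 14, enqueue [12, 38], visited so far: [14]
  queue [12, 38] -> pop 12, enqueue [9], visited so far: [14, 12]
  queue [38, 9] -> pop 38, enqueue [32, 45], visited so far: [14, 12, 38]
  queue [9, 32, 45] -> pop 9, enqueue [none], visited so far: [14, 12, 38, 9]
  queue [32, 45] -> pop 32, enqueue [21, 37], visited so far: [14, 12, 38, 9, 32]
  queue [45, 21, 37] -> pop 45, enqueue [none], visited so far: [14, 12, 38, 9, 32, 45]
  queue [21, 37] -> pop 21, enqueue [none], visited so far: [14, 12, 38, 9, 32, 45, 21]
  queue [37] -> pop 37, enqueue [none], visited so far: [14, 12, 38, 9, 32, 45, 21, 37]
Result: [14, 12, 38, 9, 32, 45, 21, 37]


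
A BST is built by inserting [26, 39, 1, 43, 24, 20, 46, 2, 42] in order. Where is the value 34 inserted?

Starting tree (level order): [26, 1, 39, None, 24, None, 43, 20, None, 42, 46, 2]
Insertion path: 26 -> 39
Result: insert 34 as left child of 39
Final tree (level order): [26, 1, 39, None, 24, 34, 43, 20, None, None, None, 42, 46, 2]


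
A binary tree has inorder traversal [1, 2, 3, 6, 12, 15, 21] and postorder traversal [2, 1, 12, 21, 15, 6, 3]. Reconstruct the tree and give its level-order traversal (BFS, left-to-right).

Inorder:   [1, 2, 3, 6, 12, 15, 21]
Postorder: [2, 1, 12, 21, 15, 6, 3]
Algorithm: postorder visits root last, so walk postorder right-to-left;
each value is the root of the current inorder slice — split it at that
value, recurse on the right subtree first, then the left.
Recursive splits:
  root=3; inorder splits into left=[1, 2], right=[6, 12, 15, 21]
  root=6; inorder splits into left=[], right=[12, 15, 21]
  root=15; inorder splits into left=[12], right=[21]
  root=21; inorder splits into left=[], right=[]
  root=12; inorder splits into left=[], right=[]
  root=1; inorder splits into left=[], right=[2]
  root=2; inorder splits into left=[], right=[]
Reconstructed level-order: [3, 1, 6, 2, 15, 12, 21]


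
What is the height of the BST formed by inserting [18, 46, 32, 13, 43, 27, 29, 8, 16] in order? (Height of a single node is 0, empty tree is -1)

Insertion order: [18, 46, 32, 13, 43, 27, 29, 8, 16]
Tree (level-order array): [18, 13, 46, 8, 16, 32, None, None, None, None, None, 27, 43, None, 29]
Compute height bottom-up (empty subtree = -1):
  height(8) = 1 + max(-1, -1) = 0
  height(16) = 1 + max(-1, -1) = 0
  height(13) = 1 + max(0, 0) = 1
  height(29) = 1 + max(-1, -1) = 0
  height(27) = 1 + max(-1, 0) = 1
  height(43) = 1 + max(-1, -1) = 0
  height(32) = 1 + max(1, 0) = 2
  height(46) = 1 + max(2, -1) = 3
  height(18) = 1 + max(1, 3) = 4
Height = 4


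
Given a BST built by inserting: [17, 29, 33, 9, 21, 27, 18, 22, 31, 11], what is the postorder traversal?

Tree insertion order: [17, 29, 33, 9, 21, 27, 18, 22, 31, 11]
Tree (level-order array): [17, 9, 29, None, 11, 21, 33, None, None, 18, 27, 31, None, None, None, 22]
Postorder traversal: [11, 9, 18, 22, 27, 21, 31, 33, 29, 17]


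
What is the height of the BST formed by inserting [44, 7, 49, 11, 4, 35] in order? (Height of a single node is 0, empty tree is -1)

Insertion order: [44, 7, 49, 11, 4, 35]
Tree (level-order array): [44, 7, 49, 4, 11, None, None, None, None, None, 35]
Compute height bottom-up (empty subtree = -1):
  height(4) = 1 + max(-1, -1) = 0
  height(35) = 1 + max(-1, -1) = 0
  height(11) = 1 + max(-1, 0) = 1
  height(7) = 1 + max(0, 1) = 2
  height(49) = 1 + max(-1, -1) = 0
  height(44) = 1 + max(2, 0) = 3
Height = 3


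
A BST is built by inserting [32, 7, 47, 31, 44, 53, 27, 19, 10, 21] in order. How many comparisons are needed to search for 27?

Search path for 27: 32 -> 7 -> 31 -> 27
Found: True
Comparisons: 4


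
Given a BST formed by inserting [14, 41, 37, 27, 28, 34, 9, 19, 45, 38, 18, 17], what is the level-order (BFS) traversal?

Tree insertion order: [14, 41, 37, 27, 28, 34, 9, 19, 45, 38, 18, 17]
Tree (level-order array): [14, 9, 41, None, None, 37, 45, 27, 38, None, None, 19, 28, None, None, 18, None, None, 34, 17]
BFS from the root, enqueuing left then right child of each popped node:
  queue [14] -> pop 14, enqueue [9, 41], visited so far: [14]
  queue [9, 41] -> pop 9, enqueue [none], visited so far: [14, 9]
  queue [41] -> pop 41, enqueue [37, 45], visited so far: [14, 9, 41]
  queue [37, 45] -> pop 37, enqueue [27, 38], visited so far: [14, 9, 41, 37]
  queue [45, 27, 38] -> pop 45, enqueue [none], visited so far: [14, 9, 41, 37, 45]
  queue [27, 38] -> pop 27, enqueue [19, 28], visited so far: [14, 9, 41, 37, 45, 27]
  queue [38, 19, 28] -> pop 38, enqueue [none], visited so far: [14, 9, 41, 37, 45, 27, 38]
  queue [19, 28] -> pop 19, enqueue [18], visited so far: [14, 9, 41, 37, 45, 27, 38, 19]
  queue [28, 18] -> pop 28, enqueue [34], visited so far: [14, 9, 41, 37, 45, 27, 38, 19, 28]
  queue [18, 34] -> pop 18, enqueue [17], visited so far: [14, 9, 41, 37, 45, 27, 38, 19, 28, 18]
  queue [34, 17] -> pop 34, enqueue [none], visited so far: [14, 9, 41, 37, 45, 27, 38, 19, 28, 18, 34]
  queue [17] -> pop 17, enqueue [none], visited so far: [14, 9, 41, 37, 45, 27, 38, 19, 28, 18, 34, 17]
Result: [14, 9, 41, 37, 45, 27, 38, 19, 28, 18, 34, 17]


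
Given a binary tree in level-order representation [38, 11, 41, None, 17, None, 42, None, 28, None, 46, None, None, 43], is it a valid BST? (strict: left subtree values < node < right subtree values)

Level-order array: [38, 11, 41, None, 17, None, 42, None, 28, None, 46, None, None, 43]
Validate using subtree bounds (lo, hi): at each node, require lo < value < hi,
then recurse left with hi=value and right with lo=value.
Preorder trace (stopping at first violation):
  at node 38 with bounds (-inf, +inf): OK
  at node 11 with bounds (-inf, 38): OK
  at node 17 with bounds (11, 38): OK
  at node 28 with bounds (17, 38): OK
  at node 41 with bounds (38, +inf): OK
  at node 42 with bounds (41, +inf): OK
  at node 46 with bounds (42, +inf): OK
  at node 43 with bounds (42, 46): OK
No violation found at any node.
Result: Valid BST


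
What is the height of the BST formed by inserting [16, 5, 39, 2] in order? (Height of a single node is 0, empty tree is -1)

Insertion order: [16, 5, 39, 2]
Tree (level-order array): [16, 5, 39, 2]
Compute height bottom-up (empty subtree = -1):
  height(2) = 1 + max(-1, -1) = 0
  height(5) = 1 + max(0, -1) = 1
  height(39) = 1 + max(-1, -1) = 0
  height(16) = 1 + max(1, 0) = 2
Height = 2


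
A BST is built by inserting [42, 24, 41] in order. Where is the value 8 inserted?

Starting tree (level order): [42, 24, None, None, 41]
Insertion path: 42 -> 24
Result: insert 8 as left child of 24
Final tree (level order): [42, 24, None, 8, 41]


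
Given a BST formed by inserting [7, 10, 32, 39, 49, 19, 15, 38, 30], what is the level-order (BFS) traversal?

Tree insertion order: [7, 10, 32, 39, 49, 19, 15, 38, 30]
Tree (level-order array): [7, None, 10, None, 32, 19, 39, 15, 30, 38, 49]
BFS from the root, enqueuing left then right child of each popped node:
  queue [7] -> pop 7, enqueue [10], visited so far: [7]
  queue [10] -> pop 10, enqueue [32], visited so far: [7, 10]
  queue [32] -> pop 32, enqueue [19, 39], visited so far: [7, 10, 32]
  queue [19, 39] -> pop 19, enqueue [15, 30], visited so far: [7, 10, 32, 19]
  queue [39, 15, 30] -> pop 39, enqueue [38, 49], visited so far: [7, 10, 32, 19, 39]
  queue [15, 30, 38, 49] -> pop 15, enqueue [none], visited so far: [7, 10, 32, 19, 39, 15]
  queue [30, 38, 49] -> pop 30, enqueue [none], visited so far: [7, 10, 32, 19, 39, 15, 30]
  queue [38, 49] -> pop 38, enqueue [none], visited so far: [7, 10, 32, 19, 39, 15, 30, 38]
  queue [49] -> pop 49, enqueue [none], visited so far: [7, 10, 32, 19, 39, 15, 30, 38, 49]
Result: [7, 10, 32, 19, 39, 15, 30, 38, 49]


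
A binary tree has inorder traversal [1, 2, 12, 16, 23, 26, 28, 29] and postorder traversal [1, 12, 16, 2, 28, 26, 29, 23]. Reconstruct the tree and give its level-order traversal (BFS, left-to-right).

Inorder:   [1, 2, 12, 16, 23, 26, 28, 29]
Postorder: [1, 12, 16, 2, 28, 26, 29, 23]
Algorithm: postorder visits root last, so walk postorder right-to-left;
each value is the root of the current inorder slice — split it at that
value, recurse on the right subtree first, then the left.
Recursive splits:
  root=23; inorder splits into left=[1, 2, 12, 16], right=[26, 28, 29]
  root=29; inorder splits into left=[26, 28], right=[]
  root=26; inorder splits into left=[], right=[28]
  root=28; inorder splits into left=[], right=[]
  root=2; inorder splits into left=[1], right=[12, 16]
  root=16; inorder splits into left=[12], right=[]
  root=12; inorder splits into left=[], right=[]
  root=1; inorder splits into left=[], right=[]
Reconstructed level-order: [23, 2, 29, 1, 16, 26, 12, 28]


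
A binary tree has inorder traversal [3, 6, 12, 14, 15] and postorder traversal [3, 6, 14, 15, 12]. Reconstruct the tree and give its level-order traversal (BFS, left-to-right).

Inorder:   [3, 6, 12, 14, 15]
Postorder: [3, 6, 14, 15, 12]
Algorithm: postorder visits root last, so walk postorder right-to-left;
each value is the root of the current inorder slice — split it at that
value, recurse on the right subtree first, then the left.
Recursive splits:
  root=12; inorder splits into left=[3, 6], right=[14, 15]
  root=15; inorder splits into left=[14], right=[]
  root=14; inorder splits into left=[], right=[]
  root=6; inorder splits into left=[3], right=[]
  root=3; inorder splits into left=[], right=[]
Reconstructed level-order: [12, 6, 15, 3, 14]


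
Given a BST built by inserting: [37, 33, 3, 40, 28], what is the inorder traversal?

Tree insertion order: [37, 33, 3, 40, 28]
Tree (level-order array): [37, 33, 40, 3, None, None, None, None, 28]
Inorder traversal: [3, 28, 33, 37, 40]


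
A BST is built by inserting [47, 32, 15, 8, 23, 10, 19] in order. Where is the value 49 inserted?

Starting tree (level order): [47, 32, None, 15, None, 8, 23, None, 10, 19]
Insertion path: 47
Result: insert 49 as right child of 47
Final tree (level order): [47, 32, 49, 15, None, None, None, 8, 23, None, 10, 19]


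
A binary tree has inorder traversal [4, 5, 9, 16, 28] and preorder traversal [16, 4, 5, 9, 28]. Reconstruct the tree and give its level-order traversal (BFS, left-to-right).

Inorder:  [4, 5, 9, 16, 28]
Preorder: [16, 4, 5, 9, 28]
Algorithm: preorder visits root first, so consume preorder in order;
for each root, split the current inorder slice at that value into
left-subtree inorder and right-subtree inorder, then recurse.
Recursive splits:
  root=16; inorder splits into left=[4, 5, 9], right=[28]
  root=4; inorder splits into left=[], right=[5, 9]
  root=5; inorder splits into left=[], right=[9]
  root=9; inorder splits into left=[], right=[]
  root=28; inorder splits into left=[], right=[]
Reconstructed level-order: [16, 4, 28, 5, 9]


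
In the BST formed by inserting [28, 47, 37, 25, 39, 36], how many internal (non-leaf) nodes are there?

Tree built from: [28, 47, 37, 25, 39, 36]
Tree (level-order array): [28, 25, 47, None, None, 37, None, 36, 39]
Rule: An internal node has at least one child.
Per-node child counts:
  node 28: 2 child(ren)
  node 25: 0 child(ren)
  node 47: 1 child(ren)
  node 37: 2 child(ren)
  node 36: 0 child(ren)
  node 39: 0 child(ren)
Matching nodes: [28, 47, 37]
Count of internal (non-leaf) nodes: 3


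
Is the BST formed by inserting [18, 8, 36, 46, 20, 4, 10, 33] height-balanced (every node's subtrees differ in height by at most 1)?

Tree (level-order array): [18, 8, 36, 4, 10, 20, 46, None, None, None, None, None, 33]
Definition: a tree is height-balanced if, at every node, |h(left) - h(right)| <= 1 (empty subtree has height -1).
Bottom-up per-node check:
  node 4: h_left=-1, h_right=-1, diff=0 [OK], height=0
  node 10: h_left=-1, h_right=-1, diff=0 [OK], height=0
  node 8: h_left=0, h_right=0, diff=0 [OK], height=1
  node 33: h_left=-1, h_right=-1, diff=0 [OK], height=0
  node 20: h_left=-1, h_right=0, diff=1 [OK], height=1
  node 46: h_left=-1, h_right=-1, diff=0 [OK], height=0
  node 36: h_left=1, h_right=0, diff=1 [OK], height=2
  node 18: h_left=1, h_right=2, diff=1 [OK], height=3
All nodes satisfy the balance condition.
Result: Balanced


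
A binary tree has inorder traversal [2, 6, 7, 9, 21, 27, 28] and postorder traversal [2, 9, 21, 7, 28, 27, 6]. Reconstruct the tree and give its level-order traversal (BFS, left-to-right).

Inorder:   [2, 6, 7, 9, 21, 27, 28]
Postorder: [2, 9, 21, 7, 28, 27, 6]
Algorithm: postorder visits root last, so walk postorder right-to-left;
each value is the root of the current inorder slice — split it at that
value, recurse on the right subtree first, then the left.
Recursive splits:
  root=6; inorder splits into left=[2], right=[7, 9, 21, 27, 28]
  root=27; inorder splits into left=[7, 9, 21], right=[28]
  root=28; inorder splits into left=[], right=[]
  root=7; inorder splits into left=[], right=[9, 21]
  root=21; inorder splits into left=[9], right=[]
  root=9; inorder splits into left=[], right=[]
  root=2; inorder splits into left=[], right=[]
Reconstructed level-order: [6, 2, 27, 7, 28, 21, 9]


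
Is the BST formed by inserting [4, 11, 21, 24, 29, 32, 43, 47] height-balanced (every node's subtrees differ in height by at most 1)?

Tree (level-order array): [4, None, 11, None, 21, None, 24, None, 29, None, 32, None, 43, None, 47]
Definition: a tree is height-balanced if, at every node, |h(left) - h(right)| <= 1 (empty subtree has height -1).
Bottom-up per-node check:
  node 47: h_left=-1, h_right=-1, diff=0 [OK], height=0
  node 43: h_left=-1, h_right=0, diff=1 [OK], height=1
  node 32: h_left=-1, h_right=1, diff=2 [FAIL (|-1-1|=2 > 1)], height=2
  node 29: h_left=-1, h_right=2, diff=3 [FAIL (|-1-2|=3 > 1)], height=3
  node 24: h_left=-1, h_right=3, diff=4 [FAIL (|-1-3|=4 > 1)], height=4
  node 21: h_left=-1, h_right=4, diff=5 [FAIL (|-1-4|=5 > 1)], height=5
  node 11: h_left=-1, h_right=5, diff=6 [FAIL (|-1-5|=6 > 1)], height=6
  node 4: h_left=-1, h_right=6, diff=7 [FAIL (|-1-6|=7 > 1)], height=7
Node 32 violates the condition: |-1 - 1| = 2 > 1.
Result: Not balanced


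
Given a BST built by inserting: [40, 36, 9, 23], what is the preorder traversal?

Tree insertion order: [40, 36, 9, 23]
Tree (level-order array): [40, 36, None, 9, None, None, 23]
Preorder traversal: [40, 36, 9, 23]


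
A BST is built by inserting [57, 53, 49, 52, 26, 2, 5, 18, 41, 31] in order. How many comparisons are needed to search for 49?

Search path for 49: 57 -> 53 -> 49
Found: True
Comparisons: 3


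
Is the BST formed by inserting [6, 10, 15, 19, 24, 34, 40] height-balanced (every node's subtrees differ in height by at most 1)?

Tree (level-order array): [6, None, 10, None, 15, None, 19, None, 24, None, 34, None, 40]
Definition: a tree is height-balanced if, at every node, |h(left) - h(right)| <= 1 (empty subtree has height -1).
Bottom-up per-node check:
  node 40: h_left=-1, h_right=-1, diff=0 [OK], height=0
  node 34: h_left=-1, h_right=0, diff=1 [OK], height=1
  node 24: h_left=-1, h_right=1, diff=2 [FAIL (|-1-1|=2 > 1)], height=2
  node 19: h_left=-1, h_right=2, diff=3 [FAIL (|-1-2|=3 > 1)], height=3
  node 15: h_left=-1, h_right=3, diff=4 [FAIL (|-1-3|=4 > 1)], height=4
  node 10: h_left=-1, h_right=4, diff=5 [FAIL (|-1-4|=5 > 1)], height=5
  node 6: h_left=-1, h_right=5, diff=6 [FAIL (|-1-5|=6 > 1)], height=6
Node 24 violates the condition: |-1 - 1| = 2 > 1.
Result: Not balanced


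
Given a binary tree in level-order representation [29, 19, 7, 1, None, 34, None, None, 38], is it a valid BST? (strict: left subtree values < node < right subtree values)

Level-order array: [29, 19, 7, 1, None, 34, None, None, 38]
Validate using subtree bounds (lo, hi): at each node, require lo < value < hi,
then recurse left with hi=value and right with lo=value.
Preorder trace (stopping at first violation):
  at node 29 with bounds (-inf, +inf): OK
  at node 19 with bounds (-inf, 29): OK
  at node 1 with bounds (-inf, 19): OK
  at node 38 with bounds (1, 19): VIOLATION
Node 38 violates its bound: not (1 < 38 < 19).
Result: Not a valid BST


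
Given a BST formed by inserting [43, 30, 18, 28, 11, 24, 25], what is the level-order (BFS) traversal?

Tree insertion order: [43, 30, 18, 28, 11, 24, 25]
Tree (level-order array): [43, 30, None, 18, None, 11, 28, None, None, 24, None, None, 25]
BFS from the root, enqueuing left then right child of each popped node:
  queue [43] -> pop 43, enqueue [30], visited so far: [43]
  queue [30] -> pop 30, enqueue [18], visited so far: [43, 30]
  queue [18] -> pop 18, enqueue [11, 28], visited so far: [43, 30, 18]
  queue [11, 28] -> pop 11, enqueue [none], visited so far: [43, 30, 18, 11]
  queue [28] -> pop 28, enqueue [24], visited so far: [43, 30, 18, 11, 28]
  queue [24] -> pop 24, enqueue [25], visited so far: [43, 30, 18, 11, 28, 24]
  queue [25] -> pop 25, enqueue [none], visited so far: [43, 30, 18, 11, 28, 24, 25]
Result: [43, 30, 18, 11, 28, 24, 25]


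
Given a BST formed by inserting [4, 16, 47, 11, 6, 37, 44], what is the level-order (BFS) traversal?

Tree insertion order: [4, 16, 47, 11, 6, 37, 44]
Tree (level-order array): [4, None, 16, 11, 47, 6, None, 37, None, None, None, None, 44]
BFS from the root, enqueuing left then right child of each popped node:
  queue [4] -> pop 4, enqueue [16], visited so far: [4]
  queue [16] -> pop 16, enqueue [11, 47], visited so far: [4, 16]
  queue [11, 47] -> pop 11, enqueue [6], visited so far: [4, 16, 11]
  queue [47, 6] -> pop 47, enqueue [37], visited so far: [4, 16, 11, 47]
  queue [6, 37] -> pop 6, enqueue [none], visited so far: [4, 16, 11, 47, 6]
  queue [37] -> pop 37, enqueue [44], visited so far: [4, 16, 11, 47, 6, 37]
  queue [44] -> pop 44, enqueue [none], visited so far: [4, 16, 11, 47, 6, 37, 44]
Result: [4, 16, 11, 47, 6, 37, 44]


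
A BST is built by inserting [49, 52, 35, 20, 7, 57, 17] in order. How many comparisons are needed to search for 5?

Search path for 5: 49 -> 35 -> 20 -> 7
Found: False
Comparisons: 4


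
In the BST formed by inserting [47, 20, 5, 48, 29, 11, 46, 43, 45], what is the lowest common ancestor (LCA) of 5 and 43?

Tree insertion order: [47, 20, 5, 48, 29, 11, 46, 43, 45]
Tree (level-order array): [47, 20, 48, 5, 29, None, None, None, 11, None, 46, None, None, 43, None, None, 45]
In a BST, the LCA of p=5, q=43 is the first node v on the
root-to-leaf path with p <= v <= q (go left if both < v, right if both > v).
Walk from root:
  at 47: both 5 and 43 < 47, go left
  at 20: 5 <= 20 <= 43, this is the LCA
LCA = 20


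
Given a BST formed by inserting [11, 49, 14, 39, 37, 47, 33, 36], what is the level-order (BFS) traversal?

Tree insertion order: [11, 49, 14, 39, 37, 47, 33, 36]
Tree (level-order array): [11, None, 49, 14, None, None, 39, 37, 47, 33, None, None, None, None, 36]
BFS from the root, enqueuing left then right child of each popped node:
  queue [11] -> pop 11, enqueue [49], visited so far: [11]
  queue [49] -> pop 49, enqueue [14], visited so far: [11, 49]
  queue [14] -> pop 14, enqueue [39], visited so far: [11, 49, 14]
  queue [39] -> pop 39, enqueue [37, 47], visited so far: [11, 49, 14, 39]
  queue [37, 47] -> pop 37, enqueue [33], visited so far: [11, 49, 14, 39, 37]
  queue [47, 33] -> pop 47, enqueue [none], visited so far: [11, 49, 14, 39, 37, 47]
  queue [33] -> pop 33, enqueue [36], visited so far: [11, 49, 14, 39, 37, 47, 33]
  queue [36] -> pop 36, enqueue [none], visited so far: [11, 49, 14, 39, 37, 47, 33, 36]
Result: [11, 49, 14, 39, 37, 47, 33, 36]
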